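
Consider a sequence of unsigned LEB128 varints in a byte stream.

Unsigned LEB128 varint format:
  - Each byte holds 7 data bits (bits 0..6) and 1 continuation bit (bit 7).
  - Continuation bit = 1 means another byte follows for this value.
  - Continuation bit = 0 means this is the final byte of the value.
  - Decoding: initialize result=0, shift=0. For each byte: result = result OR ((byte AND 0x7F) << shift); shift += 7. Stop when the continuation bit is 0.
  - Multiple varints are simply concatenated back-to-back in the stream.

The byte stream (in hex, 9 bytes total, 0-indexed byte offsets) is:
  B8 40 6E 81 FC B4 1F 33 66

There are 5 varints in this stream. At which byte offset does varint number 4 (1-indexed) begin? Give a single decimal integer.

Answer: 7

Derivation:
  byte[0]=0xB8 cont=1 payload=0x38=56: acc |= 56<<0 -> acc=56 shift=7
  byte[1]=0x40 cont=0 payload=0x40=64: acc |= 64<<7 -> acc=8248 shift=14 [end]
Varint 1: bytes[0:2] = B8 40 -> value 8248 (2 byte(s))
  byte[2]=0x6E cont=0 payload=0x6E=110: acc |= 110<<0 -> acc=110 shift=7 [end]
Varint 2: bytes[2:3] = 6E -> value 110 (1 byte(s))
  byte[3]=0x81 cont=1 payload=0x01=1: acc |= 1<<0 -> acc=1 shift=7
  byte[4]=0xFC cont=1 payload=0x7C=124: acc |= 124<<7 -> acc=15873 shift=14
  byte[5]=0xB4 cont=1 payload=0x34=52: acc |= 52<<14 -> acc=867841 shift=21
  byte[6]=0x1F cont=0 payload=0x1F=31: acc |= 31<<21 -> acc=65879553 shift=28 [end]
Varint 3: bytes[3:7] = 81 FC B4 1F -> value 65879553 (4 byte(s))
  byte[7]=0x33 cont=0 payload=0x33=51: acc |= 51<<0 -> acc=51 shift=7 [end]
Varint 4: bytes[7:8] = 33 -> value 51 (1 byte(s))
  byte[8]=0x66 cont=0 payload=0x66=102: acc |= 102<<0 -> acc=102 shift=7 [end]
Varint 5: bytes[8:9] = 66 -> value 102 (1 byte(s))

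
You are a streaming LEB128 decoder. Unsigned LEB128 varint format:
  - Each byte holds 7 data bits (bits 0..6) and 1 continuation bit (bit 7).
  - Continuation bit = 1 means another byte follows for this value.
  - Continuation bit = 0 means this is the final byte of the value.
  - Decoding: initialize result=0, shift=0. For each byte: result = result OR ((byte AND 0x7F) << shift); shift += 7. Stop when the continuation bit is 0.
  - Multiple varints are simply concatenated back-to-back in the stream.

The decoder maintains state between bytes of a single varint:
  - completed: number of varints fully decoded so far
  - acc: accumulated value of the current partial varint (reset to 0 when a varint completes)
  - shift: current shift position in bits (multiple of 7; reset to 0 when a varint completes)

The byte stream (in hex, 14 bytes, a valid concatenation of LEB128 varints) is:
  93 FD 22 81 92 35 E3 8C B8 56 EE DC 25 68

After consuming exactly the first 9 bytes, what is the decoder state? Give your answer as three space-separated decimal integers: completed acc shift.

byte[0]=0x93 cont=1 payload=0x13: acc |= 19<<0 -> completed=0 acc=19 shift=7
byte[1]=0xFD cont=1 payload=0x7D: acc |= 125<<7 -> completed=0 acc=16019 shift=14
byte[2]=0x22 cont=0 payload=0x22: varint #1 complete (value=573075); reset -> completed=1 acc=0 shift=0
byte[3]=0x81 cont=1 payload=0x01: acc |= 1<<0 -> completed=1 acc=1 shift=7
byte[4]=0x92 cont=1 payload=0x12: acc |= 18<<7 -> completed=1 acc=2305 shift=14
byte[5]=0x35 cont=0 payload=0x35: varint #2 complete (value=870657); reset -> completed=2 acc=0 shift=0
byte[6]=0xE3 cont=1 payload=0x63: acc |= 99<<0 -> completed=2 acc=99 shift=7
byte[7]=0x8C cont=1 payload=0x0C: acc |= 12<<7 -> completed=2 acc=1635 shift=14
byte[8]=0xB8 cont=1 payload=0x38: acc |= 56<<14 -> completed=2 acc=919139 shift=21

Answer: 2 919139 21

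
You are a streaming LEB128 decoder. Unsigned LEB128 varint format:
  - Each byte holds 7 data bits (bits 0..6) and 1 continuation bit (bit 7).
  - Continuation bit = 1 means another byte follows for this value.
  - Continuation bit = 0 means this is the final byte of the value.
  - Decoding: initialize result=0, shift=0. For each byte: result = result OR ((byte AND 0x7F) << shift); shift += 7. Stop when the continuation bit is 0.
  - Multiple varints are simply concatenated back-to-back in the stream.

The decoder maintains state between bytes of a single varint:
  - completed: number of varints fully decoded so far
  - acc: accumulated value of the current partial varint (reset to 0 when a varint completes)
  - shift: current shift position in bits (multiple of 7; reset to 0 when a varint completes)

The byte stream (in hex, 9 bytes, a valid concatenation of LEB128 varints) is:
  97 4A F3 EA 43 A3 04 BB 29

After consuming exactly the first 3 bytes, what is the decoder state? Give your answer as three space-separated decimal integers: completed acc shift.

Answer: 1 115 7

Derivation:
byte[0]=0x97 cont=1 payload=0x17: acc |= 23<<0 -> completed=0 acc=23 shift=7
byte[1]=0x4A cont=0 payload=0x4A: varint #1 complete (value=9495); reset -> completed=1 acc=0 shift=0
byte[2]=0xF3 cont=1 payload=0x73: acc |= 115<<0 -> completed=1 acc=115 shift=7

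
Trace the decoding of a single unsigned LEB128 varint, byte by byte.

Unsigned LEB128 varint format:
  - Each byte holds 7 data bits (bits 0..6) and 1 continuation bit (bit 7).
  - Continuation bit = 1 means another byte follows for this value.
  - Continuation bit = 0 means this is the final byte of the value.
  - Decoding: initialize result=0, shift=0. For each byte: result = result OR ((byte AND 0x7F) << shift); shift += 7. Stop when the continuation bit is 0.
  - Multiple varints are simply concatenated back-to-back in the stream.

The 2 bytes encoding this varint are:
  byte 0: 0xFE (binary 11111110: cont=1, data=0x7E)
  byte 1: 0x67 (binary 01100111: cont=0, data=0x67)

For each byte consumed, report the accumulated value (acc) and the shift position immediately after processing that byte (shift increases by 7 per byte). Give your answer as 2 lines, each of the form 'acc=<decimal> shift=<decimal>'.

byte 0=0xFE: payload=0x7E=126, contrib = 126<<0 = 126; acc -> 126, shift -> 7
byte 1=0x67: payload=0x67=103, contrib = 103<<7 = 13184; acc -> 13310, shift -> 14

Answer: acc=126 shift=7
acc=13310 shift=14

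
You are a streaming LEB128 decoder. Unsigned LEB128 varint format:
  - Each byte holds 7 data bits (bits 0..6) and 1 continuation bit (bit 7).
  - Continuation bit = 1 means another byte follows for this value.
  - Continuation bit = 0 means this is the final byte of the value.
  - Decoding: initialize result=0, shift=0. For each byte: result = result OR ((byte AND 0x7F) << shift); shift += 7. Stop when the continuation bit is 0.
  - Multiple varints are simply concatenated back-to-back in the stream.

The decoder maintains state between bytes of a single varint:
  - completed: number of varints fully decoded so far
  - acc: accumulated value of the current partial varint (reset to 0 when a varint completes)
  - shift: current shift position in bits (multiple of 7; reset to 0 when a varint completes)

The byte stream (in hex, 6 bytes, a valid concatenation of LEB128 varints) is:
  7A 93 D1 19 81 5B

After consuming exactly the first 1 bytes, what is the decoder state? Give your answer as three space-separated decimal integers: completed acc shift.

Answer: 1 0 0

Derivation:
byte[0]=0x7A cont=0 payload=0x7A: varint #1 complete (value=122); reset -> completed=1 acc=0 shift=0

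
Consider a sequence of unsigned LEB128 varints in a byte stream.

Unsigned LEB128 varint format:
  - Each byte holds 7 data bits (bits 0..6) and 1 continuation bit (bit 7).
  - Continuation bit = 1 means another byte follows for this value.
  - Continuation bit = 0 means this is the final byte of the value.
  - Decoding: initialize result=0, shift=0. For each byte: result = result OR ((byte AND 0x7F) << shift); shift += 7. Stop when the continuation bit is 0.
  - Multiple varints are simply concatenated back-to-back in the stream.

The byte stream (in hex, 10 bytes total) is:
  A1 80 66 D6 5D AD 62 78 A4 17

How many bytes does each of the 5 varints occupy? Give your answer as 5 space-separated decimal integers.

  byte[0]=0xA1 cont=1 payload=0x21=33: acc |= 33<<0 -> acc=33 shift=7
  byte[1]=0x80 cont=1 payload=0x00=0: acc |= 0<<7 -> acc=33 shift=14
  byte[2]=0x66 cont=0 payload=0x66=102: acc |= 102<<14 -> acc=1671201 shift=21 [end]
Varint 1: bytes[0:3] = A1 80 66 -> value 1671201 (3 byte(s))
  byte[3]=0xD6 cont=1 payload=0x56=86: acc |= 86<<0 -> acc=86 shift=7
  byte[4]=0x5D cont=0 payload=0x5D=93: acc |= 93<<7 -> acc=11990 shift=14 [end]
Varint 2: bytes[3:5] = D6 5D -> value 11990 (2 byte(s))
  byte[5]=0xAD cont=1 payload=0x2D=45: acc |= 45<<0 -> acc=45 shift=7
  byte[6]=0x62 cont=0 payload=0x62=98: acc |= 98<<7 -> acc=12589 shift=14 [end]
Varint 3: bytes[5:7] = AD 62 -> value 12589 (2 byte(s))
  byte[7]=0x78 cont=0 payload=0x78=120: acc |= 120<<0 -> acc=120 shift=7 [end]
Varint 4: bytes[7:8] = 78 -> value 120 (1 byte(s))
  byte[8]=0xA4 cont=1 payload=0x24=36: acc |= 36<<0 -> acc=36 shift=7
  byte[9]=0x17 cont=0 payload=0x17=23: acc |= 23<<7 -> acc=2980 shift=14 [end]
Varint 5: bytes[8:10] = A4 17 -> value 2980 (2 byte(s))

Answer: 3 2 2 1 2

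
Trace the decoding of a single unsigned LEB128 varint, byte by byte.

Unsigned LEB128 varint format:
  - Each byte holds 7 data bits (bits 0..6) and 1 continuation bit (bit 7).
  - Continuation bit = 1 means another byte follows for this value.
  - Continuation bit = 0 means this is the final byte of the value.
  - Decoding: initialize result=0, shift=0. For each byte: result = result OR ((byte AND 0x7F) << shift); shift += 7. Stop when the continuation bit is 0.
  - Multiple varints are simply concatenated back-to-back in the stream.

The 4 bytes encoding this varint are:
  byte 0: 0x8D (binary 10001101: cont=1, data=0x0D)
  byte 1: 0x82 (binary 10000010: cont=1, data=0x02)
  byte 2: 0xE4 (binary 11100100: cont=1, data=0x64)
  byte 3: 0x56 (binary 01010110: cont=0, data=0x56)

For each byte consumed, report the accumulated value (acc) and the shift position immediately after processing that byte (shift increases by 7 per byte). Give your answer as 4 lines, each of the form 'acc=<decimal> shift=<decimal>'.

Answer: acc=13 shift=7
acc=269 shift=14
acc=1638669 shift=21
acc=181993741 shift=28

Derivation:
byte 0=0x8D: payload=0x0D=13, contrib = 13<<0 = 13; acc -> 13, shift -> 7
byte 1=0x82: payload=0x02=2, contrib = 2<<7 = 256; acc -> 269, shift -> 14
byte 2=0xE4: payload=0x64=100, contrib = 100<<14 = 1638400; acc -> 1638669, shift -> 21
byte 3=0x56: payload=0x56=86, contrib = 86<<21 = 180355072; acc -> 181993741, shift -> 28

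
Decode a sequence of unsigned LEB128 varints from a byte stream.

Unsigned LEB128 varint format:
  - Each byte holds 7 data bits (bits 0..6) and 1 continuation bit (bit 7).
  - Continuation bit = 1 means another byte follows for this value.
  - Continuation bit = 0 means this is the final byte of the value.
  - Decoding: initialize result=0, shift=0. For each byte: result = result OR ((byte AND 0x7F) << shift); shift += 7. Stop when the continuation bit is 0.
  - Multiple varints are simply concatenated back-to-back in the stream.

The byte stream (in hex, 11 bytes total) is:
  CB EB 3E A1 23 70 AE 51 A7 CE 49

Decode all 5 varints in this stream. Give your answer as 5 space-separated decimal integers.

Answer: 1029579 4513 112 10414 1206055

Derivation:
  byte[0]=0xCB cont=1 payload=0x4B=75: acc |= 75<<0 -> acc=75 shift=7
  byte[1]=0xEB cont=1 payload=0x6B=107: acc |= 107<<7 -> acc=13771 shift=14
  byte[2]=0x3E cont=0 payload=0x3E=62: acc |= 62<<14 -> acc=1029579 shift=21 [end]
Varint 1: bytes[0:3] = CB EB 3E -> value 1029579 (3 byte(s))
  byte[3]=0xA1 cont=1 payload=0x21=33: acc |= 33<<0 -> acc=33 shift=7
  byte[4]=0x23 cont=0 payload=0x23=35: acc |= 35<<7 -> acc=4513 shift=14 [end]
Varint 2: bytes[3:5] = A1 23 -> value 4513 (2 byte(s))
  byte[5]=0x70 cont=0 payload=0x70=112: acc |= 112<<0 -> acc=112 shift=7 [end]
Varint 3: bytes[5:6] = 70 -> value 112 (1 byte(s))
  byte[6]=0xAE cont=1 payload=0x2E=46: acc |= 46<<0 -> acc=46 shift=7
  byte[7]=0x51 cont=0 payload=0x51=81: acc |= 81<<7 -> acc=10414 shift=14 [end]
Varint 4: bytes[6:8] = AE 51 -> value 10414 (2 byte(s))
  byte[8]=0xA7 cont=1 payload=0x27=39: acc |= 39<<0 -> acc=39 shift=7
  byte[9]=0xCE cont=1 payload=0x4E=78: acc |= 78<<7 -> acc=10023 shift=14
  byte[10]=0x49 cont=0 payload=0x49=73: acc |= 73<<14 -> acc=1206055 shift=21 [end]
Varint 5: bytes[8:11] = A7 CE 49 -> value 1206055 (3 byte(s))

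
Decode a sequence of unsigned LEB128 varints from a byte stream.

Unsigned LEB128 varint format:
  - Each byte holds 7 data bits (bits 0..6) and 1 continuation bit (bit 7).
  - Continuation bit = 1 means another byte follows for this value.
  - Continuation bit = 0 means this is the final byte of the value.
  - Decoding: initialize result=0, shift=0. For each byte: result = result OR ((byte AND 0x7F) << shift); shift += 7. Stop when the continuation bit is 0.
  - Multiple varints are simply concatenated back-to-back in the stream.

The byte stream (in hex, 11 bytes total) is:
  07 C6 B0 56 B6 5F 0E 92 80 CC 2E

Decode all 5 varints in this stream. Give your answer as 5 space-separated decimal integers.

Answer: 7 1415238 12214 14 97714194

Derivation:
  byte[0]=0x07 cont=0 payload=0x07=7: acc |= 7<<0 -> acc=7 shift=7 [end]
Varint 1: bytes[0:1] = 07 -> value 7 (1 byte(s))
  byte[1]=0xC6 cont=1 payload=0x46=70: acc |= 70<<0 -> acc=70 shift=7
  byte[2]=0xB0 cont=1 payload=0x30=48: acc |= 48<<7 -> acc=6214 shift=14
  byte[3]=0x56 cont=0 payload=0x56=86: acc |= 86<<14 -> acc=1415238 shift=21 [end]
Varint 2: bytes[1:4] = C6 B0 56 -> value 1415238 (3 byte(s))
  byte[4]=0xB6 cont=1 payload=0x36=54: acc |= 54<<0 -> acc=54 shift=7
  byte[5]=0x5F cont=0 payload=0x5F=95: acc |= 95<<7 -> acc=12214 shift=14 [end]
Varint 3: bytes[4:6] = B6 5F -> value 12214 (2 byte(s))
  byte[6]=0x0E cont=0 payload=0x0E=14: acc |= 14<<0 -> acc=14 shift=7 [end]
Varint 4: bytes[6:7] = 0E -> value 14 (1 byte(s))
  byte[7]=0x92 cont=1 payload=0x12=18: acc |= 18<<0 -> acc=18 shift=7
  byte[8]=0x80 cont=1 payload=0x00=0: acc |= 0<<7 -> acc=18 shift=14
  byte[9]=0xCC cont=1 payload=0x4C=76: acc |= 76<<14 -> acc=1245202 shift=21
  byte[10]=0x2E cont=0 payload=0x2E=46: acc |= 46<<21 -> acc=97714194 shift=28 [end]
Varint 5: bytes[7:11] = 92 80 CC 2E -> value 97714194 (4 byte(s))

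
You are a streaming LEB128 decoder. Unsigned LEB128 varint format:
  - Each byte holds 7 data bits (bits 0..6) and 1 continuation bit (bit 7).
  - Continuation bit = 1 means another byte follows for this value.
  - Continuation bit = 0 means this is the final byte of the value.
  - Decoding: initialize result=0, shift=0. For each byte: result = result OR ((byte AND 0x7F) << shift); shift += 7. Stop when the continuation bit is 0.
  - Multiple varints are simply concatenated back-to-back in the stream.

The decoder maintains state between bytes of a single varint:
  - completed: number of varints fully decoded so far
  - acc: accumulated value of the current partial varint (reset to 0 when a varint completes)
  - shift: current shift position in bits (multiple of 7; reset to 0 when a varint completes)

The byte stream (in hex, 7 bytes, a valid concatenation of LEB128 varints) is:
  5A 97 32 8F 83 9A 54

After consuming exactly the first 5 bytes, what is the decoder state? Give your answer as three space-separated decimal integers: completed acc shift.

Answer: 2 399 14

Derivation:
byte[0]=0x5A cont=0 payload=0x5A: varint #1 complete (value=90); reset -> completed=1 acc=0 shift=0
byte[1]=0x97 cont=1 payload=0x17: acc |= 23<<0 -> completed=1 acc=23 shift=7
byte[2]=0x32 cont=0 payload=0x32: varint #2 complete (value=6423); reset -> completed=2 acc=0 shift=0
byte[3]=0x8F cont=1 payload=0x0F: acc |= 15<<0 -> completed=2 acc=15 shift=7
byte[4]=0x83 cont=1 payload=0x03: acc |= 3<<7 -> completed=2 acc=399 shift=14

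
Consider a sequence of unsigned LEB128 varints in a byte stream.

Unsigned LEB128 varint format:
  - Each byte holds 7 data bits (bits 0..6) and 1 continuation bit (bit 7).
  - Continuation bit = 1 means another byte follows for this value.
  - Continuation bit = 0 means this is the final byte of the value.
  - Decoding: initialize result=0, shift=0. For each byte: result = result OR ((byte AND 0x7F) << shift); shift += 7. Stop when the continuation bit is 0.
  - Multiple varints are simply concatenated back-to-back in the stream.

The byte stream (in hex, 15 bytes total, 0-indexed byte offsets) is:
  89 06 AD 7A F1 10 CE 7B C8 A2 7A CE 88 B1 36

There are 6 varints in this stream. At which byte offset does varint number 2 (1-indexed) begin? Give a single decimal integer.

Answer: 2

Derivation:
  byte[0]=0x89 cont=1 payload=0x09=9: acc |= 9<<0 -> acc=9 shift=7
  byte[1]=0x06 cont=0 payload=0x06=6: acc |= 6<<7 -> acc=777 shift=14 [end]
Varint 1: bytes[0:2] = 89 06 -> value 777 (2 byte(s))
  byte[2]=0xAD cont=1 payload=0x2D=45: acc |= 45<<0 -> acc=45 shift=7
  byte[3]=0x7A cont=0 payload=0x7A=122: acc |= 122<<7 -> acc=15661 shift=14 [end]
Varint 2: bytes[2:4] = AD 7A -> value 15661 (2 byte(s))
  byte[4]=0xF1 cont=1 payload=0x71=113: acc |= 113<<0 -> acc=113 shift=7
  byte[5]=0x10 cont=0 payload=0x10=16: acc |= 16<<7 -> acc=2161 shift=14 [end]
Varint 3: bytes[4:6] = F1 10 -> value 2161 (2 byte(s))
  byte[6]=0xCE cont=1 payload=0x4E=78: acc |= 78<<0 -> acc=78 shift=7
  byte[7]=0x7B cont=0 payload=0x7B=123: acc |= 123<<7 -> acc=15822 shift=14 [end]
Varint 4: bytes[6:8] = CE 7B -> value 15822 (2 byte(s))
  byte[8]=0xC8 cont=1 payload=0x48=72: acc |= 72<<0 -> acc=72 shift=7
  byte[9]=0xA2 cont=1 payload=0x22=34: acc |= 34<<7 -> acc=4424 shift=14
  byte[10]=0x7A cont=0 payload=0x7A=122: acc |= 122<<14 -> acc=2003272 shift=21 [end]
Varint 5: bytes[8:11] = C8 A2 7A -> value 2003272 (3 byte(s))
  byte[11]=0xCE cont=1 payload=0x4E=78: acc |= 78<<0 -> acc=78 shift=7
  byte[12]=0x88 cont=1 payload=0x08=8: acc |= 8<<7 -> acc=1102 shift=14
  byte[13]=0xB1 cont=1 payload=0x31=49: acc |= 49<<14 -> acc=803918 shift=21
  byte[14]=0x36 cont=0 payload=0x36=54: acc |= 54<<21 -> acc=114050126 shift=28 [end]
Varint 6: bytes[11:15] = CE 88 B1 36 -> value 114050126 (4 byte(s))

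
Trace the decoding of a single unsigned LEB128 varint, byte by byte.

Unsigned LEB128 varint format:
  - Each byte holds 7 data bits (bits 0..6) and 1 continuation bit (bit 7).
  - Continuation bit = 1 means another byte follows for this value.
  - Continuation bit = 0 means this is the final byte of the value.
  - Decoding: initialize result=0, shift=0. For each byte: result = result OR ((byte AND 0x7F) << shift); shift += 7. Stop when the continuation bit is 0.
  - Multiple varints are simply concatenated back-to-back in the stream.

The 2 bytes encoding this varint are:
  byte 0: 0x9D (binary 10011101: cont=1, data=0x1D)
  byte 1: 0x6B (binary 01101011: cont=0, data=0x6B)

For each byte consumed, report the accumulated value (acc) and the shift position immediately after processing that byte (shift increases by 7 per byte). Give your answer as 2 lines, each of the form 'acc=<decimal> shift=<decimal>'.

byte 0=0x9D: payload=0x1D=29, contrib = 29<<0 = 29; acc -> 29, shift -> 7
byte 1=0x6B: payload=0x6B=107, contrib = 107<<7 = 13696; acc -> 13725, shift -> 14

Answer: acc=29 shift=7
acc=13725 shift=14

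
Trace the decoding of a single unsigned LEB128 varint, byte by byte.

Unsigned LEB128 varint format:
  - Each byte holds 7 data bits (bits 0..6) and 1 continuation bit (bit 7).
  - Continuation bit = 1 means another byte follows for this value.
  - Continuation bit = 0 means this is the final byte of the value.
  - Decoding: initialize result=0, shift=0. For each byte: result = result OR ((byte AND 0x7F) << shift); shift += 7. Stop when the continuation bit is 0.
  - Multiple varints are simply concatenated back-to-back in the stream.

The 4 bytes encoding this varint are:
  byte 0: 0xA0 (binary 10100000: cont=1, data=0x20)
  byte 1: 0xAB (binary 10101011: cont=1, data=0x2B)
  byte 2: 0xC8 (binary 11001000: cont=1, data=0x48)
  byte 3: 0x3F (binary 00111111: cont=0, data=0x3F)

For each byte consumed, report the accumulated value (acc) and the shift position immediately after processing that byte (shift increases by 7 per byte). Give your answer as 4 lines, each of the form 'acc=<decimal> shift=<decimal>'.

Answer: acc=32 shift=7
acc=5536 shift=14
acc=1185184 shift=21
acc=133305760 shift=28

Derivation:
byte 0=0xA0: payload=0x20=32, contrib = 32<<0 = 32; acc -> 32, shift -> 7
byte 1=0xAB: payload=0x2B=43, contrib = 43<<7 = 5504; acc -> 5536, shift -> 14
byte 2=0xC8: payload=0x48=72, contrib = 72<<14 = 1179648; acc -> 1185184, shift -> 21
byte 3=0x3F: payload=0x3F=63, contrib = 63<<21 = 132120576; acc -> 133305760, shift -> 28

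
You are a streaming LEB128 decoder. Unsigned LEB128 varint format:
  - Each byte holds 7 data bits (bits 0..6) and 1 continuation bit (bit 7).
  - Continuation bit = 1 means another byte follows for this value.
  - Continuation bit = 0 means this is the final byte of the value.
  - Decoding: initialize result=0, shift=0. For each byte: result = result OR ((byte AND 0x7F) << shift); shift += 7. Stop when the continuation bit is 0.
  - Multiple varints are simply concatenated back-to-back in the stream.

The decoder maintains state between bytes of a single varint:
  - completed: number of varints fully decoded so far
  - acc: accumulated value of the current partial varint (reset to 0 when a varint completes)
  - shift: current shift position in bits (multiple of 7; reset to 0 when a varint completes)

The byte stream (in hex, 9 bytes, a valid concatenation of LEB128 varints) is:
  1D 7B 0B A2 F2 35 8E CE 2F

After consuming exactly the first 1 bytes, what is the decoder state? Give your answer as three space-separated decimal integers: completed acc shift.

byte[0]=0x1D cont=0 payload=0x1D: varint #1 complete (value=29); reset -> completed=1 acc=0 shift=0

Answer: 1 0 0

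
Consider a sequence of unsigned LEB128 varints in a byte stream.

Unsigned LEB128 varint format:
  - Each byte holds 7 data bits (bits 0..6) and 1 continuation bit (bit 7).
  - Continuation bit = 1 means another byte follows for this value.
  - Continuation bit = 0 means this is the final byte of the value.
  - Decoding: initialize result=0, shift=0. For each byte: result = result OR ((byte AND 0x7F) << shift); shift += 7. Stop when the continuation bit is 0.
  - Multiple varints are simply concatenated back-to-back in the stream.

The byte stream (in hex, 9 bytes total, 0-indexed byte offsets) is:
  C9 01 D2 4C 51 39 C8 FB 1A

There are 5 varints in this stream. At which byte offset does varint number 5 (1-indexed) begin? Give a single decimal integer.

  byte[0]=0xC9 cont=1 payload=0x49=73: acc |= 73<<0 -> acc=73 shift=7
  byte[1]=0x01 cont=0 payload=0x01=1: acc |= 1<<7 -> acc=201 shift=14 [end]
Varint 1: bytes[0:2] = C9 01 -> value 201 (2 byte(s))
  byte[2]=0xD2 cont=1 payload=0x52=82: acc |= 82<<0 -> acc=82 shift=7
  byte[3]=0x4C cont=0 payload=0x4C=76: acc |= 76<<7 -> acc=9810 shift=14 [end]
Varint 2: bytes[2:4] = D2 4C -> value 9810 (2 byte(s))
  byte[4]=0x51 cont=0 payload=0x51=81: acc |= 81<<0 -> acc=81 shift=7 [end]
Varint 3: bytes[4:5] = 51 -> value 81 (1 byte(s))
  byte[5]=0x39 cont=0 payload=0x39=57: acc |= 57<<0 -> acc=57 shift=7 [end]
Varint 4: bytes[5:6] = 39 -> value 57 (1 byte(s))
  byte[6]=0xC8 cont=1 payload=0x48=72: acc |= 72<<0 -> acc=72 shift=7
  byte[7]=0xFB cont=1 payload=0x7B=123: acc |= 123<<7 -> acc=15816 shift=14
  byte[8]=0x1A cont=0 payload=0x1A=26: acc |= 26<<14 -> acc=441800 shift=21 [end]
Varint 5: bytes[6:9] = C8 FB 1A -> value 441800 (3 byte(s))

Answer: 6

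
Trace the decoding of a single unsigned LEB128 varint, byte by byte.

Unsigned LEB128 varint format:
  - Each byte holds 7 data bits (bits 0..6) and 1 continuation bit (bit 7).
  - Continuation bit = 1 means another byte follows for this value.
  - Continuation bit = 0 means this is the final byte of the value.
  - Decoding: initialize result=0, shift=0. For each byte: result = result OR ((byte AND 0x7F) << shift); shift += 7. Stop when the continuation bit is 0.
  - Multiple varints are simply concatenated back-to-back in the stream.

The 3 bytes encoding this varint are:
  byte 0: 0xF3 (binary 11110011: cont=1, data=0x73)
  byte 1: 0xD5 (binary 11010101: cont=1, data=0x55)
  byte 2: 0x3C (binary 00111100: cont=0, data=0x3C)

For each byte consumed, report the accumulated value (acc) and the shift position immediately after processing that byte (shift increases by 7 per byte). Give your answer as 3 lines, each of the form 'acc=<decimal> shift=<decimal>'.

byte 0=0xF3: payload=0x73=115, contrib = 115<<0 = 115; acc -> 115, shift -> 7
byte 1=0xD5: payload=0x55=85, contrib = 85<<7 = 10880; acc -> 10995, shift -> 14
byte 2=0x3C: payload=0x3C=60, contrib = 60<<14 = 983040; acc -> 994035, shift -> 21

Answer: acc=115 shift=7
acc=10995 shift=14
acc=994035 shift=21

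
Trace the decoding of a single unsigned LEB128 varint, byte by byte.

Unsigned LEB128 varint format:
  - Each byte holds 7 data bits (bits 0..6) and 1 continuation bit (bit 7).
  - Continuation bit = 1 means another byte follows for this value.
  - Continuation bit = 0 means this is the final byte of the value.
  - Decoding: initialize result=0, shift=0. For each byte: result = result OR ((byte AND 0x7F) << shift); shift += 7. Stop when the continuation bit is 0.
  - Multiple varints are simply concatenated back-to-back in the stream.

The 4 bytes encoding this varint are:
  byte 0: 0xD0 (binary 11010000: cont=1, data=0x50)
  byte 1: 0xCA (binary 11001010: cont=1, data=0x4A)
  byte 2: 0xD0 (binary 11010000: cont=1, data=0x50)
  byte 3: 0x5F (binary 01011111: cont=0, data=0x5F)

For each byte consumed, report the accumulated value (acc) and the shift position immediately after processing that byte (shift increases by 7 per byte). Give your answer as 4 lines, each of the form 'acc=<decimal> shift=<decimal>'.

byte 0=0xD0: payload=0x50=80, contrib = 80<<0 = 80; acc -> 80, shift -> 7
byte 1=0xCA: payload=0x4A=74, contrib = 74<<7 = 9472; acc -> 9552, shift -> 14
byte 2=0xD0: payload=0x50=80, contrib = 80<<14 = 1310720; acc -> 1320272, shift -> 21
byte 3=0x5F: payload=0x5F=95, contrib = 95<<21 = 199229440; acc -> 200549712, shift -> 28

Answer: acc=80 shift=7
acc=9552 shift=14
acc=1320272 shift=21
acc=200549712 shift=28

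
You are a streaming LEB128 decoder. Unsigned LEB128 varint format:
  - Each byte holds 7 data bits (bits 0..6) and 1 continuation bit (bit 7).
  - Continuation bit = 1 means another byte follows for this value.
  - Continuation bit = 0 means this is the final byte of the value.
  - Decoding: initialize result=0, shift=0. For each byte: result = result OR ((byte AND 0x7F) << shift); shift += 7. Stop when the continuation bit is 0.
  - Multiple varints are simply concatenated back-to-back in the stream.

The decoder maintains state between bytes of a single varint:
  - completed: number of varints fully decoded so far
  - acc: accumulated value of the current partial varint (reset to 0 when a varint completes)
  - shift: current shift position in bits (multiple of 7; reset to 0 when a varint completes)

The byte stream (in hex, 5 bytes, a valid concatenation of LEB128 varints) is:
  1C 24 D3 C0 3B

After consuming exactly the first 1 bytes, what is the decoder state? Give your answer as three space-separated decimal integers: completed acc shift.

Answer: 1 0 0

Derivation:
byte[0]=0x1C cont=0 payload=0x1C: varint #1 complete (value=28); reset -> completed=1 acc=0 shift=0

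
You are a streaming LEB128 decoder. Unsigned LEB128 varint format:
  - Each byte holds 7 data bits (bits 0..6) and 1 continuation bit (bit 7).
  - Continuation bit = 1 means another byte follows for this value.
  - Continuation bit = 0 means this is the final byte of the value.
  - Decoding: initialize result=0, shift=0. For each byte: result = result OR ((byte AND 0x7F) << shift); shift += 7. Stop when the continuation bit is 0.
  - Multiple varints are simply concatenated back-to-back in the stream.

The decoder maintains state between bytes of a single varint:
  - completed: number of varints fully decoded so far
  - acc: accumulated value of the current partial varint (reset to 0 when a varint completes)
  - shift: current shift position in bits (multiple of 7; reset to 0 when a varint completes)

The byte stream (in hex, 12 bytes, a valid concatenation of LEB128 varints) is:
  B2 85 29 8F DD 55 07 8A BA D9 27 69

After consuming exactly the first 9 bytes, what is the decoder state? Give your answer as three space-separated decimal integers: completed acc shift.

byte[0]=0xB2 cont=1 payload=0x32: acc |= 50<<0 -> completed=0 acc=50 shift=7
byte[1]=0x85 cont=1 payload=0x05: acc |= 5<<7 -> completed=0 acc=690 shift=14
byte[2]=0x29 cont=0 payload=0x29: varint #1 complete (value=672434); reset -> completed=1 acc=0 shift=0
byte[3]=0x8F cont=1 payload=0x0F: acc |= 15<<0 -> completed=1 acc=15 shift=7
byte[4]=0xDD cont=1 payload=0x5D: acc |= 93<<7 -> completed=1 acc=11919 shift=14
byte[5]=0x55 cont=0 payload=0x55: varint #2 complete (value=1404559); reset -> completed=2 acc=0 shift=0
byte[6]=0x07 cont=0 payload=0x07: varint #3 complete (value=7); reset -> completed=3 acc=0 shift=0
byte[7]=0x8A cont=1 payload=0x0A: acc |= 10<<0 -> completed=3 acc=10 shift=7
byte[8]=0xBA cont=1 payload=0x3A: acc |= 58<<7 -> completed=3 acc=7434 shift=14

Answer: 3 7434 14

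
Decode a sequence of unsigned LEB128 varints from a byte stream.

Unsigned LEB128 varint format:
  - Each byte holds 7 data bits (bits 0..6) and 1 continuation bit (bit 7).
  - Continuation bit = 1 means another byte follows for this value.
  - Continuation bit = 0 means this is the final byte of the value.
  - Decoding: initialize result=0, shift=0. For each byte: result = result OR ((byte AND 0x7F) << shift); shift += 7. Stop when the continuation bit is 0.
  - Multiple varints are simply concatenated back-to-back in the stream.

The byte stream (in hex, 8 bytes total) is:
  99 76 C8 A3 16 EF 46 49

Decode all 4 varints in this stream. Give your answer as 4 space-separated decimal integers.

  byte[0]=0x99 cont=1 payload=0x19=25: acc |= 25<<0 -> acc=25 shift=7
  byte[1]=0x76 cont=0 payload=0x76=118: acc |= 118<<7 -> acc=15129 shift=14 [end]
Varint 1: bytes[0:2] = 99 76 -> value 15129 (2 byte(s))
  byte[2]=0xC8 cont=1 payload=0x48=72: acc |= 72<<0 -> acc=72 shift=7
  byte[3]=0xA3 cont=1 payload=0x23=35: acc |= 35<<7 -> acc=4552 shift=14
  byte[4]=0x16 cont=0 payload=0x16=22: acc |= 22<<14 -> acc=365000 shift=21 [end]
Varint 2: bytes[2:5] = C8 A3 16 -> value 365000 (3 byte(s))
  byte[5]=0xEF cont=1 payload=0x6F=111: acc |= 111<<0 -> acc=111 shift=7
  byte[6]=0x46 cont=0 payload=0x46=70: acc |= 70<<7 -> acc=9071 shift=14 [end]
Varint 3: bytes[5:7] = EF 46 -> value 9071 (2 byte(s))
  byte[7]=0x49 cont=0 payload=0x49=73: acc |= 73<<0 -> acc=73 shift=7 [end]
Varint 4: bytes[7:8] = 49 -> value 73 (1 byte(s))

Answer: 15129 365000 9071 73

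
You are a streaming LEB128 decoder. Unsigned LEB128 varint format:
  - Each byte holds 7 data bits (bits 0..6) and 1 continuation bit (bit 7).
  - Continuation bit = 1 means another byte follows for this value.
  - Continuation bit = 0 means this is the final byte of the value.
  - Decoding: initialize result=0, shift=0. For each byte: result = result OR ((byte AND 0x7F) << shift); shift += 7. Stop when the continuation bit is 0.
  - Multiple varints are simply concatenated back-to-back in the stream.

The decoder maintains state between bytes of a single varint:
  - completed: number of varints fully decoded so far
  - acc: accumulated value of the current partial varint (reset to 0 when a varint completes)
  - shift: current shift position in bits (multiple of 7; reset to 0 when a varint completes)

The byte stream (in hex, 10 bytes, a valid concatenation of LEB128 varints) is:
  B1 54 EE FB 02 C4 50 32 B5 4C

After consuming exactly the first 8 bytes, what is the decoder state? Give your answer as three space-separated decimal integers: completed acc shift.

Answer: 4 0 0

Derivation:
byte[0]=0xB1 cont=1 payload=0x31: acc |= 49<<0 -> completed=0 acc=49 shift=7
byte[1]=0x54 cont=0 payload=0x54: varint #1 complete (value=10801); reset -> completed=1 acc=0 shift=0
byte[2]=0xEE cont=1 payload=0x6E: acc |= 110<<0 -> completed=1 acc=110 shift=7
byte[3]=0xFB cont=1 payload=0x7B: acc |= 123<<7 -> completed=1 acc=15854 shift=14
byte[4]=0x02 cont=0 payload=0x02: varint #2 complete (value=48622); reset -> completed=2 acc=0 shift=0
byte[5]=0xC4 cont=1 payload=0x44: acc |= 68<<0 -> completed=2 acc=68 shift=7
byte[6]=0x50 cont=0 payload=0x50: varint #3 complete (value=10308); reset -> completed=3 acc=0 shift=0
byte[7]=0x32 cont=0 payload=0x32: varint #4 complete (value=50); reset -> completed=4 acc=0 shift=0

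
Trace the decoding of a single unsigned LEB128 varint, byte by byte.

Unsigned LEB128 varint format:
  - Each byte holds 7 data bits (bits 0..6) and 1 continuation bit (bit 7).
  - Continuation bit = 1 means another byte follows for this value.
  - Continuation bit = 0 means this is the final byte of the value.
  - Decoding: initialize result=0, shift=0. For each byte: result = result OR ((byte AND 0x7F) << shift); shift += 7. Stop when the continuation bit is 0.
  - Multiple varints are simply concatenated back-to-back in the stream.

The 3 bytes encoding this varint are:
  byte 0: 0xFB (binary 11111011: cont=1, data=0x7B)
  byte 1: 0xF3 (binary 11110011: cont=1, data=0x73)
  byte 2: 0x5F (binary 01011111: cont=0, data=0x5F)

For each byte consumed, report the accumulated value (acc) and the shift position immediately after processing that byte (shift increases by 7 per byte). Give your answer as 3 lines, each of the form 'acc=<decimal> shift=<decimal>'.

byte 0=0xFB: payload=0x7B=123, contrib = 123<<0 = 123; acc -> 123, shift -> 7
byte 1=0xF3: payload=0x73=115, contrib = 115<<7 = 14720; acc -> 14843, shift -> 14
byte 2=0x5F: payload=0x5F=95, contrib = 95<<14 = 1556480; acc -> 1571323, shift -> 21

Answer: acc=123 shift=7
acc=14843 shift=14
acc=1571323 shift=21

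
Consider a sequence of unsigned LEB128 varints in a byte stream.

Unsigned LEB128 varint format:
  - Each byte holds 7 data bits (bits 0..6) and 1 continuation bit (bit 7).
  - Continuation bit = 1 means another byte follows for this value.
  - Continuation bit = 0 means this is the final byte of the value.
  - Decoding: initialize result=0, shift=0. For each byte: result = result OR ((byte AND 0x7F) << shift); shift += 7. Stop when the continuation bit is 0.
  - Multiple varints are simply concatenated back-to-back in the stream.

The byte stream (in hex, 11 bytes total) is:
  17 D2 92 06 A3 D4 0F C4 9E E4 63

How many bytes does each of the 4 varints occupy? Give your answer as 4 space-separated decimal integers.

Answer: 1 3 3 4

Derivation:
  byte[0]=0x17 cont=0 payload=0x17=23: acc |= 23<<0 -> acc=23 shift=7 [end]
Varint 1: bytes[0:1] = 17 -> value 23 (1 byte(s))
  byte[1]=0xD2 cont=1 payload=0x52=82: acc |= 82<<0 -> acc=82 shift=7
  byte[2]=0x92 cont=1 payload=0x12=18: acc |= 18<<7 -> acc=2386 shift=14
  byte[3]=0x06 cont=0 payload=0x06=6: acc |= 6<<14 -> acc=100690 shift=21 [end]
Varint 2: bytes[1:4] = D2 92 06 -> value 100690 (3 byte(s))
  byte[4]=0xA3 cont=1 payload=0x23=35: acc |= 35<<0 -> acc=35 shift=7
  byte[5]=0xD4 cont=1 payload=0x54=84: acc |= 84<<7 -> acc=10787 shift=14
  byte[6]=0x0F cont=0 payload=0x0F=15: acc |= 15<<14 -> acc=256547 shift=21 [end]
Varint 3: bytes[4:7] = A3 D4 0F -> value 256547 (3 byte(s))
  byte[7]=0xC4 cont=1 payload=0x44=68: acc |= 68<<0 -> acc=68 shift=7
  byte[8]=0x9E cont=1 payload=0x1E=30: acc |= 30<<7 -> acc=3908 shift=14
  byte[9]=0xE4 cont=1 payload=0x64=100: acc |= 100<<14 -> acc=1642308 shift=21
  byte[10]=0x63 cont=0 payload=0x63=99: acc |= 99<<21 -> acc=209260356 shift=28 [end]
Varint 4: bytes[7:11] = C4 9E E4 63 -> value 209260356 (4 byte(s))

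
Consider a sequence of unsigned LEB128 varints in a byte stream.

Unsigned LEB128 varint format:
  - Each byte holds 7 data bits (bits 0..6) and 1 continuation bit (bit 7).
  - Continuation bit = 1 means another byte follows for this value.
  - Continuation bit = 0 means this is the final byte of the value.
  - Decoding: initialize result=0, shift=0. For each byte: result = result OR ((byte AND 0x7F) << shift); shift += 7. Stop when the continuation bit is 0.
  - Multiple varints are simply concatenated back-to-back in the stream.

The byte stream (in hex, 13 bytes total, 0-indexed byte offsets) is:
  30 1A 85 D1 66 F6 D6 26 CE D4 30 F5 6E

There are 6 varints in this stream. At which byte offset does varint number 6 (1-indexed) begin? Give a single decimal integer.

  byte[0]=0x30 cont=0 payload=0x30=48: acc |= 48<<0 -> acc=48 shift=7 [end]
Varint 1: bytes[0:1] = 30 -> value 48 (1 byte(s))
  byte[1]=0x1A cont=0 payload=0x1A=26: acc |= 26<<0 -> acc=26 shift=7 [end]
Varint 2: bytes[1:2] = 1A -> value 26 (1 byte(s))
  byte[2]=0x85 cont=1 payload=0x05=5: acc |= 5<<0 -> acc=5 shift=7
  byte[3]=0xD1 cont=1 payload=0x51=81: acc |= 81<<7 -> acc=10373 shift=14
  byte[4]=0x66 cont=0 payload=0x66=102: acc |= 102<<14 -> acc=1681541 shift=21 [end]
Varint 3: bytes[2:5] = 85 D1 66 -> value 1681541 (3 byte(s))
  byte[5]=0xF6 cont=1 payload=0x76=118: acc |= 118<<0 -> acc=118 shift=7
  byte[6]=0xD6 cont=1 payload=0x56=86: acc |= 86<<7 -> acc=11126 shift=14
  byte[7]=0x26 cont=0 payload=0x26=38: acc |= 38<<14 -> acc=633718 shift=21 [end]
Varint 4: bytes[5:8] = F6 D6 26 -> value 633718 (3 byte(s))
  byte[8]=0xCE cont=1 payload=0x4E=78: acc |= 78<<0 -> acc=78 shift=7
  byte[9]=0xD4 cont=1 payload=0x54=84: acc |= 84<<7 -> acc=10830 shift=14
  byte[10]=0x30 cont=0 payload=0x30=48: acc |= 48<<14 -> acc=797262 shift=21 [end]
Varint 5: bytes[8:11] = CE D4 30 -> value 797262 (3 byte(s))
  byte[11]=0xF5 cont=1 payload=0x75=117: acc |= 117<<0 -> acc=117 shift=7
  byte[12]=0x6E cont=0 payload=0x6E=110: acc |= 110<<7 -> acc=14197 shift=14 [end]
Varint 6: bytes[11:13] = F5 6E -> value 14197 (2 byte(s))

Answer: 11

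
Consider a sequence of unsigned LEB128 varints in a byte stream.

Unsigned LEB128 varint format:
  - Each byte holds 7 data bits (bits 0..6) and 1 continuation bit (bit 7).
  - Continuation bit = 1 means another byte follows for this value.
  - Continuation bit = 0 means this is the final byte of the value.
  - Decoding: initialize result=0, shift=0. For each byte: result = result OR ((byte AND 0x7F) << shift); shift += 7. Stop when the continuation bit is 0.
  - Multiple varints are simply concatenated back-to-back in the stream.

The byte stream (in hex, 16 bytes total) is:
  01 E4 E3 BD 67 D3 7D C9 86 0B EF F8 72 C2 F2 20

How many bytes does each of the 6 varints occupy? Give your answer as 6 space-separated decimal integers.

  byte[0]=0x01 cont=0 payload=0x01=1: acc |= 1<<0 -> acc=1 shift=7 [end]
Varint 1: bytes[0:1] = 01 -> value 1 (1 byte(s))
  byte[1]=0xE4 cont=1 payload=0x64=100: acc |= 100<<0 -> acc=100 shift=7
  byte[2]=0xE3 cont=1 payload=0x63=99: acc |= 99<<7 -> acc=12772 shift=14
  byte[3]=0xBD cont=1 payload=0x3D=61: acc |= 61<<14 -> acc=1012196 shift=21
  byte[4]=0x67 cont=0 payload=0x67=103: acc |= 103<<21 -> acc=217018852 shift=28 [end]
Varint 2: bytes[1:5] = E4 E3 BD 67 -> value 217018852 (4 byte(s))
  byte[5]=0xD3 cont=1 payload=0x53=83: acc |= 83<<0 -> acc=83 shift=7
  byte[6]=0x7D cont=0 payload=0x7D=125: acc |= 125<<7 -> acc=16083 shift=14 [end]
Varint 3: bytes[5:7] = D3 7D -> value 16083 (2 byte(s))
  byte[7]=0xC9 cont=1 payload=0x49=73: acc |= 73<<0 -> acc=73 shift=7
  byte[8]=0x86 cont=1 payload=0x06=6: acc |= 6<<7 -> acc=841 shift=14
  byte[9]=0x0B cont=0 payload=0x0B=11: acc |= 11<<14 -> acc=181065 shift=21 [end]
Varint 4: bytes[7:10] = C9 86 0B -> value 181065 (3 byte(s))
  byte[10]=0xEF cont=1 payload=0x6F=111: acc |= 111<<0 -> acc=111 shift=7
  byte[11]=0xF8 cont=1 payload=0x78=120: acc |= 120<<7 -> acc=15471 shift=14
  byte[12]=0x72 cont=0 payload=0x72=114: acc |= 114<<14 -> acc=1883247 shift=21 [end]
Varint 5: bytes[10:13] = EF F8 72 -> value 1883247 (3 byte(s))
  byte[13]=0xC2 cont=1 payload=0x42=66: acc |= 66<<0 -> acc=66 shift=7
  byte[14]=0xF2 cont=1 payload=0x72=114: acc |= 114<<7 -> acc=14658 shift=14
  byte[15]=0x20 cont=0 payload=0x20=32: acc |= 32<<14 -> acc=538946 shift=21 [end]
Varint 6: bytes[13:16] = C2 F2 20 -> value 538946 (3 byte(s))

Answer: 1 4 2 3 3 3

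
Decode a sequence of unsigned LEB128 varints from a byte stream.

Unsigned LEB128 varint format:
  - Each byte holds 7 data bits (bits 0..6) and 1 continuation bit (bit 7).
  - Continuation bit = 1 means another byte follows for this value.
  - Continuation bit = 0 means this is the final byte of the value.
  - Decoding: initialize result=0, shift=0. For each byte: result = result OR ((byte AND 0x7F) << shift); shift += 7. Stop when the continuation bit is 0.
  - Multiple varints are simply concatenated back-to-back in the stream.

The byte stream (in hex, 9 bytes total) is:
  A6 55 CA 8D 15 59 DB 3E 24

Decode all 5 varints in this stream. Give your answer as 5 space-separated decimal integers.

Answer: 10918 345802 89 8027 36

Derivation:
  byte[0]=0xA6 cont=1 payload=0x26=38: acc |= 38<<0 -> acc=38 shift=7
  byte[1]=0x55 cont=0 payload=0x55=85: acc |= 85<<7 -> acc=10918 shift=14 [end]
Varint 1: bytes[0:2] = A6 55 -> value 10918 (2 byte(s))
  byte[2]=0xCA cont=1 payload=0x4A=74: acc |= 74<<0 -> acc=74 shift=7
  byte[3]=0x8D cont=1 payload=0x0D=13: acc |= 13<<7 -> acc=1738 shift=14
  byte[4]=0x15 cont=0 payload=0x15=21: acc |= 21<<14 -> acc=345802 shift=21 [end]
Varint 2: bytes[2:5] = CA 8D 15 -> value 345802 (3 byte(s))
  byte[5]=0x59 cont=0 payload=0x59=89: acc |= 89<<0 -> acc=89 shift=7 [end]
Varint 3: bytes[5:6] = 59 -> value 89 (1 byte(s))
  byte[6]=0xDB cont=1 payload=0x5B=91: acc |= 91<<0 -> acc=91 shift=7
  byte[7]=0x3E cont=0 payload=0x3E=62: acc |= 62<<7 -> acc=8027 shift=14 [end]
Varint 4: bytes[6:8] = DB 3E -> value 8027 (2 byte(s))
  byte[8]=0x24 cont=0 payload=0x24=36: acc |= 36<<0 -> acc=36 shift=7 [end]
Varint 5: bytes[8:9] = 24 -> value 36 (1 byte(s))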